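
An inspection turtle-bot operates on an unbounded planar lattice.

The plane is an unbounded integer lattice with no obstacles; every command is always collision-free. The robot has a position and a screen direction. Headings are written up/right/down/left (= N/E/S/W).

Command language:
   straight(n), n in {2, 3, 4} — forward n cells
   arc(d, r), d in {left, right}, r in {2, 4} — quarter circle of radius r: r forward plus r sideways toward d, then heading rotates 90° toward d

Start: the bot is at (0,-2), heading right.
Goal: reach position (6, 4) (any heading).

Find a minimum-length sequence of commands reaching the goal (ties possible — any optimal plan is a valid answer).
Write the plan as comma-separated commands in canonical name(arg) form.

arc(left, 2), arc(right, 4)

t0: at (0,-2), heading right
step 1 (arc(left, 2)): at (2,0), heading up
step 2 (arc(right, 4)): at (6,4), heading right
nothing shorter than 2 reaches the goal.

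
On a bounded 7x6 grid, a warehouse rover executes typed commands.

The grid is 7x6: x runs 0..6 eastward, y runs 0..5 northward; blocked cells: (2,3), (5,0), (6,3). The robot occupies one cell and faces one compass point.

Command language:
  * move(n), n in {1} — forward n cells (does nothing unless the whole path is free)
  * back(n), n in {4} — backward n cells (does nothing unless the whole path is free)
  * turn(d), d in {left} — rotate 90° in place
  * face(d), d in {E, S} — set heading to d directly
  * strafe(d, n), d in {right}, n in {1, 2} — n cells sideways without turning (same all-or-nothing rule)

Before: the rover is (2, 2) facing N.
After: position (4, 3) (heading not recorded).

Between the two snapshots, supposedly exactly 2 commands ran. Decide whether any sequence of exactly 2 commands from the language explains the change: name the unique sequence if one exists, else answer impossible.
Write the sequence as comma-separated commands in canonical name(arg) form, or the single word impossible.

strafe(right, 2), move(1)

key: order matters: swapping strafe(right, 2) and move(1) lands elsewhere
from: (2, 2) facing N
t=1 strafe(right, 2) ⇒ (4, 2) facing N
t=2 move(1) ⇒ (4, 3) facing N
all 49 alternatives checked — unique.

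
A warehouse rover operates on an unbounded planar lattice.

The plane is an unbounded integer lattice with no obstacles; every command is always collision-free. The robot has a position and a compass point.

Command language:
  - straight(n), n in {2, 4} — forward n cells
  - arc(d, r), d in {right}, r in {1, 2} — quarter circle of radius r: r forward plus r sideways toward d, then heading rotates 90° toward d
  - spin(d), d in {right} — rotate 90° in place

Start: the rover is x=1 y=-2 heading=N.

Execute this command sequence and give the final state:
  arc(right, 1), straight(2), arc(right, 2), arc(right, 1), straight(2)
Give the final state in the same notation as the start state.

x=3 y=-4 heading=W

from: x=1 y=-2 heading=N
[1] after arc(right, 1): x=2 y=-1 heading=E
[2] after straight(2): x=4 y=-1 heading=E
[3] after arc(right, 2): x=6 y=-3 heading=S
[4] after arc(right, 1): x=5 y=-4 heading=W
[5] after straight(2): x=3 y=-4 heading=W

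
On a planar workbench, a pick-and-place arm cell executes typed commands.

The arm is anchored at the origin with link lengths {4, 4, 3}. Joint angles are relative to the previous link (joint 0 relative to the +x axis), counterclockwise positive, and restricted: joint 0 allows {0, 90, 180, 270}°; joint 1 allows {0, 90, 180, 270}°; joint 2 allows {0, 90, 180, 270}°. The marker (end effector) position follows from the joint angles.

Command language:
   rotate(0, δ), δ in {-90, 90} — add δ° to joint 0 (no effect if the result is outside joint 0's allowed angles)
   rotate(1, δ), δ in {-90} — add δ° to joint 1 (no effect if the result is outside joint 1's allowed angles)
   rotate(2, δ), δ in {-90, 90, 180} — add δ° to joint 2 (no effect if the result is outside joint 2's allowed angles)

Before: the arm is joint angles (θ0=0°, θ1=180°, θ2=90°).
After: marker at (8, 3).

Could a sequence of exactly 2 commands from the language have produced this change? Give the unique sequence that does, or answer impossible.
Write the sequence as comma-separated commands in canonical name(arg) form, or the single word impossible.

t0: joint angles (θ0=0°, θ1=180°, θ2=90°)
step 1 (rotate(1, -90)): joint angles (θ0=0°, θ1=90°, θ2=90°)
step 2 (rotate(1, -90)): joint angles (θ0=0°, θ1=0°, θ2=90°)
no rival 2-sequence matches.

rotate(1, -90), rotate(1, -90)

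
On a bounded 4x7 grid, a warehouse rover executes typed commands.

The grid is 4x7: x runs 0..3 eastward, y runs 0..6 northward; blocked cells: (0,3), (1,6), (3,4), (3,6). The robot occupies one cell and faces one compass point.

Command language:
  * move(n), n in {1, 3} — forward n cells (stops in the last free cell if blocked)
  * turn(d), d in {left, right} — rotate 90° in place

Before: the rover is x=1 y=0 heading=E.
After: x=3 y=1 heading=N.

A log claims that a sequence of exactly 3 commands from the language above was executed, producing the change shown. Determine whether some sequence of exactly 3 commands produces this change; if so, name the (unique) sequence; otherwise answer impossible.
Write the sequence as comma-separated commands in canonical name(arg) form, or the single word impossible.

key: position moved to (3,1) AND the heading swung to N — translation plus rotation needed
initial: x=1 y=0 heading=E
1. move(3) → x=3 y=0 heading=E
2. turn(left) → x=3 y=0 heading=N
3. move(1) → x=3 y=1 heading=N
uniquely the one of 64 3-step routes that fits.

move(3), turn(left), move(1)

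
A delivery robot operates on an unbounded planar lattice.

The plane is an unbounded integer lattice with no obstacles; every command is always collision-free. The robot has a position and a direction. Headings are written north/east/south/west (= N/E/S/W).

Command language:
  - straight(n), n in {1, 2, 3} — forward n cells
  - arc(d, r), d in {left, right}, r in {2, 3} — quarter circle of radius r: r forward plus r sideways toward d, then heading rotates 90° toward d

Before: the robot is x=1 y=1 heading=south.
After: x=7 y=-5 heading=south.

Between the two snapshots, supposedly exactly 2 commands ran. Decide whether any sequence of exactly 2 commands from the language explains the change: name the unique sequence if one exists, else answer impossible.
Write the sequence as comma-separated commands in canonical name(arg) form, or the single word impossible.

key: still facing S at the end — net rotation zero over 2 steps
begin: x=1 y=1 heading=south
[1] after arc(left, 3): x=4 y=-2 heading=east
[2] after arc(right, 3): x=7 y=-5 heading=south
uniquely the one of 49 2-step routes that fits.

arc(left, 3), arc(right, 3)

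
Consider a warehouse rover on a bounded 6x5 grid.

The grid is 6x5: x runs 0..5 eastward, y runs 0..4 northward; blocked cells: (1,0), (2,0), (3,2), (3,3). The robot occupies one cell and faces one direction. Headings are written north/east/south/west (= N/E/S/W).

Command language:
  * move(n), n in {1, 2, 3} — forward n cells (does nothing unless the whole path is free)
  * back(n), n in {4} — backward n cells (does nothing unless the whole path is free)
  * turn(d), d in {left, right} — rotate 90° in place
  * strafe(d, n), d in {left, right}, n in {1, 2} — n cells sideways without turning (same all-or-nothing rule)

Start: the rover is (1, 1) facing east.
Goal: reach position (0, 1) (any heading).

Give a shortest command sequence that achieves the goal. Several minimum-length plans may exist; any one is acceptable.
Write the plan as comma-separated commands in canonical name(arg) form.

t0: (1, 1) facing east
step 1 (move(3)): (4, 1) facing east
step 2 (back(4)): (0, 1) facing east
nothing shorter than 2 reaches the goal.

move(3), back(4)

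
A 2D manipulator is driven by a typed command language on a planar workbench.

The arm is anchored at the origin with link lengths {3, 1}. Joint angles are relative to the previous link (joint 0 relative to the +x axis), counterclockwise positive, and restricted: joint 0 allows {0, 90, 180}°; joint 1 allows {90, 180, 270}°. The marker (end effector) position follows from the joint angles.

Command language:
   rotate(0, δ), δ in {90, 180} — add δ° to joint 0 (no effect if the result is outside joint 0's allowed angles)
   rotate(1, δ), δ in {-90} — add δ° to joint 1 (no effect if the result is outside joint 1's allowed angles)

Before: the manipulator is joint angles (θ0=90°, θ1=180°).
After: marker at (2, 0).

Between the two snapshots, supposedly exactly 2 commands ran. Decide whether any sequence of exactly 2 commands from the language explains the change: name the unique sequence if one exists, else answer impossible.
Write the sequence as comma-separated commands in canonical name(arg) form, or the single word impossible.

rotate(0, 90), rotate(0, 180)

key: running rotate(0, 180) before rotate(0, 90) would end elsewhere — order is forced
from: joint angles (θ0=90°, θ1=180°)
[1] after rotate(0, 90): joint angles (θ0=180°, θ1=180°)
[2] after rotate(0, 180): joint angles (θ0=0°, θ1=180°)
no rival 2-sequence matches.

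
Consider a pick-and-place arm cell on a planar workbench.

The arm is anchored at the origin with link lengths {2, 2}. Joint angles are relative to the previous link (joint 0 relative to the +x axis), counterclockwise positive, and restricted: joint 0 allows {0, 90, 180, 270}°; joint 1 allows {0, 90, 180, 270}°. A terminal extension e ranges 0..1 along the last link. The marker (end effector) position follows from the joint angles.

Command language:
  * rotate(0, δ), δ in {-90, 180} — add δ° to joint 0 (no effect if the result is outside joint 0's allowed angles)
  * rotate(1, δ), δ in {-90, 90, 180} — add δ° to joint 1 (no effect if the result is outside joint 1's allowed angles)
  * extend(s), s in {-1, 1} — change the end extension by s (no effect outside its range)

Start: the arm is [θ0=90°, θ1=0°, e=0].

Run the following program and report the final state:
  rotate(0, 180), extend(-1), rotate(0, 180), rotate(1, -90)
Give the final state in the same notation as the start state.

[θ0=90°, θ1=270°, e=0]

begin: [θ0=90°, θ1=0°, e=0]
1. rotate(0, 180) → [θ0=270°, θ1=0°, e=0]
2. extend(-1) → [θ0=270°, θ1=0°, e=0]
3. rotate(0, 180) → [θ0=90°, θ1=0°, e=0]
4. rotate(1, -90) → [θ0=90°, θ1=270°, e=0]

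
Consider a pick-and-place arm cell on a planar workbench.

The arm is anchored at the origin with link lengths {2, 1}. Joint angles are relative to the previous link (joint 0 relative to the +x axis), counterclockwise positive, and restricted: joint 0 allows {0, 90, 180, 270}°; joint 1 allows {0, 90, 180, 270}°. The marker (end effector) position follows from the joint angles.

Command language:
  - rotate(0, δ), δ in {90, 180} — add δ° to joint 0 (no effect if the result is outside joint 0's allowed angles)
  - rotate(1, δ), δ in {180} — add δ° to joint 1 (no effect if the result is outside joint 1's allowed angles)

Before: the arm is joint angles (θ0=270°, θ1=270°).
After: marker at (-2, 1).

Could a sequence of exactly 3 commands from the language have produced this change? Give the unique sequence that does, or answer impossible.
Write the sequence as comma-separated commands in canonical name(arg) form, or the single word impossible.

rotate(0, 90), rotate(0, 90), rotate(0, 90)

start: joint angles (θ0=270°, θ1=270°)
t=1 rotate(0, 90) ⇒ joint angles (θ0=0°, θ1=270°)
t=2 rotate(0, 90) ⇒ joint angles (θ0=90°, θ1=270°)
t=3 rotate(0, 90) ⇒ joint angles (θ0=180°, θ1=270°)
no rival 3-sequence matches.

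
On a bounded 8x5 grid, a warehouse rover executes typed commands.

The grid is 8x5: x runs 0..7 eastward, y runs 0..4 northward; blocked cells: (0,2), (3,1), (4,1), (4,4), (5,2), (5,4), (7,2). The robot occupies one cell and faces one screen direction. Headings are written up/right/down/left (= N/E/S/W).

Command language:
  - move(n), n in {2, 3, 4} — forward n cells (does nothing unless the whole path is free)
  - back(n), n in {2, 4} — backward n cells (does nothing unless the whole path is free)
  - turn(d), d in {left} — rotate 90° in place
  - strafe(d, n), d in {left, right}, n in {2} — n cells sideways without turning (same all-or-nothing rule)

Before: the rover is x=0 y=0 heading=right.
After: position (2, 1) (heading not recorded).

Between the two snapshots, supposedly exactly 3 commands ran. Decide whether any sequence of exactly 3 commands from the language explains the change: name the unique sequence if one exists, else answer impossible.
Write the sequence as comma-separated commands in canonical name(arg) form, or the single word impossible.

impossible

checked all 3-command options: none fits.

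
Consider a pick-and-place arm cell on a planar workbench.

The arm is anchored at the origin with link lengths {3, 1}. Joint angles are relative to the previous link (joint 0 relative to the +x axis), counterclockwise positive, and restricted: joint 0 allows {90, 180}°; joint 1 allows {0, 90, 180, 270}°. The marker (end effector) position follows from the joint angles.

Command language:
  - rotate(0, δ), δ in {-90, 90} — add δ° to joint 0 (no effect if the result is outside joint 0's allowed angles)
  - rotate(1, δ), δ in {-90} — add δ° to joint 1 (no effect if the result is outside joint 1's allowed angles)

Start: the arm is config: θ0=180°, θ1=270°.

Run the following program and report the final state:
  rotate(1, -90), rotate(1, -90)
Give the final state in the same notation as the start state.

from: config: θ0=180°, θ1=270°
t=1 rotate(1, -90) ⇒ config: θ0=180°, θ1=180°
t=2 rotate(1, -90) ⇒ config: θ0=180°, θ1=90°

config: θ0=180°, θ1=90°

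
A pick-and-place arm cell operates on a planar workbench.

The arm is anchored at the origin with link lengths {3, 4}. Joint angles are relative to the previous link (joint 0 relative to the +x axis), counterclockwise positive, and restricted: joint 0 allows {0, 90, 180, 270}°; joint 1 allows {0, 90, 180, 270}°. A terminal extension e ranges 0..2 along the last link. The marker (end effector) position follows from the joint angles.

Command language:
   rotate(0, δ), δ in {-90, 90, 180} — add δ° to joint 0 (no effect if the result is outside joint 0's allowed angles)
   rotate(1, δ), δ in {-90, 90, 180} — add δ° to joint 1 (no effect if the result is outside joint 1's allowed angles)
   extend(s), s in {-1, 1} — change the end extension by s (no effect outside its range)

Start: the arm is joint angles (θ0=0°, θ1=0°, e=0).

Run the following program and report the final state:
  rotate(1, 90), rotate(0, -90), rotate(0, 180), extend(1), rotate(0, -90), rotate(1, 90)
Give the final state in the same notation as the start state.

joint angles (θ0=0°, θ1=180°, e=1)

t0: joint angles (θ0=0°, θ1=0°, e=0)
1. rotate(1, 90) → joint angles (θ0=0°, θ1=90°, e=0)
2. rotate(0, -90) → joint angles (θ0=270°, θ1=90°, e=0)
3. rotate(0, 180) → joint angles (θ0=90°, θ1=90°, e=0)
4. extend(1) → joint angles (θ0=90°, θ1=90°, e=1)
5. rotate(0, -90) → joint angles (θ0=0°, θ1=90°, e=1)
6. rotate(1, 90) → joint angles (θ0=0°, θ1=180°, e=1)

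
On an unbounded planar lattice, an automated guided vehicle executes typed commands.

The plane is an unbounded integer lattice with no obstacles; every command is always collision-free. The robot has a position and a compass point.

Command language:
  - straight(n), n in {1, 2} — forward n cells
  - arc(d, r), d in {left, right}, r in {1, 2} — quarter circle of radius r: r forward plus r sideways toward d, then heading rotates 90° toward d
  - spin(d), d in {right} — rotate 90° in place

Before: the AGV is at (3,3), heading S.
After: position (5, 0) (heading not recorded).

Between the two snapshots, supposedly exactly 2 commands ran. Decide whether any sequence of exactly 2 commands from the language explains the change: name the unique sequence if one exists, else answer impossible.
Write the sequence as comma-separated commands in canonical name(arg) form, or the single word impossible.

key: running arc(left, 2) before straight(1) would end elsewhere — order is forced
t0: at (3,3), heading S
step 1 (straight(1)): at (3,2), heading S
step 2 (arc(left, 2)): at (5,0), heading E
uniquely the one of 49 2-step routes that fits.

straight(1), arc(left, 2)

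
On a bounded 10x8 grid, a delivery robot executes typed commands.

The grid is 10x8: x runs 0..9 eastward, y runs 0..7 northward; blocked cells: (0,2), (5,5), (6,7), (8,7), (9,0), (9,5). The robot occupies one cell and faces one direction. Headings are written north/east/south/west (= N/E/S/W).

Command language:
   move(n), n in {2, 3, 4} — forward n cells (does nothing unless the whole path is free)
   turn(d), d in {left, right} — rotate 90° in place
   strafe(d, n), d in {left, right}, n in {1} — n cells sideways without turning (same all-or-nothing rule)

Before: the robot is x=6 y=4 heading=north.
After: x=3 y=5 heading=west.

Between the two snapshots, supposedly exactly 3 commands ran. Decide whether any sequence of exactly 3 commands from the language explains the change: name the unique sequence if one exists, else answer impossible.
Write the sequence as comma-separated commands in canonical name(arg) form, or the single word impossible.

turn(left), move(3), strafe(right, 1)

key: order matters: swapping turn(left) and strafe(right, 1) lands elsewhere
from: x=6 y=4 heading=north
1. turn(left) → x=6 y=4 heading=west
2. move(3) → x=3 y=4 heading=west
3. strafe(right, 1) → x=3 y=5 heading=west
uniquely the one of 343 3-step routes that fits.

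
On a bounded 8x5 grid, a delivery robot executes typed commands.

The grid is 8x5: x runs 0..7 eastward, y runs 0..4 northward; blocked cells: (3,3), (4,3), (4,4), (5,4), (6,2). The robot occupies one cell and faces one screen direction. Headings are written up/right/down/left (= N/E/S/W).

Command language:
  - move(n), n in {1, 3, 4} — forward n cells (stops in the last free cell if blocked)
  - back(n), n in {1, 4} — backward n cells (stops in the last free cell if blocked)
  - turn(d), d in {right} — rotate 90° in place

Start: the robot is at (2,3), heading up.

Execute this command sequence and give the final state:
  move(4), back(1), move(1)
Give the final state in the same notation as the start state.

t0: at (2,3), heading up
step 1 (move(4)): at (2,4), heading up
step 2 (back(1)): at (2,3), heading up
step 3 (move(1)): at (2,4), heading up

at (2,4), heading up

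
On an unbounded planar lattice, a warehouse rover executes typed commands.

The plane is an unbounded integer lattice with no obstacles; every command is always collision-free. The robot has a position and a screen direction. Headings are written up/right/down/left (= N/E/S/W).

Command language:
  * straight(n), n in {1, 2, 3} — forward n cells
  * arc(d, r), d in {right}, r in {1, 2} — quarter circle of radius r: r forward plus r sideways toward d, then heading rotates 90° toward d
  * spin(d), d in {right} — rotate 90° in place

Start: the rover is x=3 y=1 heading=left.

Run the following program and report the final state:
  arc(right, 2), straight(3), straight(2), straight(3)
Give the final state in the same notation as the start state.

x=1 y=11 heading=up

begin: x=3 y=1 heading=left
1. arc(right, 2) → x=1 y=3 heading=up
2. straight(3) → x=1 y=6 heading=up
3. straight(2) → x=1 y=8 heading=up
4. straight(3) → x=1 y=11 heading=up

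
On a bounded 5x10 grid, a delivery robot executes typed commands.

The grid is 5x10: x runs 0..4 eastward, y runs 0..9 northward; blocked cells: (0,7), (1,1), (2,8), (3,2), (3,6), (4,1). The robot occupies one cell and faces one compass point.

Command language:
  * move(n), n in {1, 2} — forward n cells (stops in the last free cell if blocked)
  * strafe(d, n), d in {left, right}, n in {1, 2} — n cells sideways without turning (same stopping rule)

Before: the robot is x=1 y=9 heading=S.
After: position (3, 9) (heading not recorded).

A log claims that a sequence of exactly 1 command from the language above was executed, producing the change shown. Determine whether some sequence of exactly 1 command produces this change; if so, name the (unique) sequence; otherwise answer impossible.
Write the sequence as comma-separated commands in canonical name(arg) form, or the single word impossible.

strafe(left, 2)

t0: x=1 y=9 heading=S
t=1 strafe(left, 2) ⇒ x=3 y=9 heading=S
all 6 alternatives checked — unique.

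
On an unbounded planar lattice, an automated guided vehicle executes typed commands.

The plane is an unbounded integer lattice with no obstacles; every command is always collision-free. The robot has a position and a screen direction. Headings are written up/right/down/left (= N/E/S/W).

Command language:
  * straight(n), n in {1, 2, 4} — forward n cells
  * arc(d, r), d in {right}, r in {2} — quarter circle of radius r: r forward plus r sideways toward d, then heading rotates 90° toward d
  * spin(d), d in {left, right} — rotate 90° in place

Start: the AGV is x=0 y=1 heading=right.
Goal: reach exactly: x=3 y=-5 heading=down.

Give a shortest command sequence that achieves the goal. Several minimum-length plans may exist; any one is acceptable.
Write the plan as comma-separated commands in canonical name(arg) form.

straight(1), arc(right, 2), straight(4)

initial: x=0 y=1 heading=right
[1] after straight(1): x=1 y=1 heading=right
[2] after arc(right, 2): x=3 y=-1 heading=down
[3] after straight(4): x=3 y=-5 heading=down
minimal: 3 command(s), checked below 3.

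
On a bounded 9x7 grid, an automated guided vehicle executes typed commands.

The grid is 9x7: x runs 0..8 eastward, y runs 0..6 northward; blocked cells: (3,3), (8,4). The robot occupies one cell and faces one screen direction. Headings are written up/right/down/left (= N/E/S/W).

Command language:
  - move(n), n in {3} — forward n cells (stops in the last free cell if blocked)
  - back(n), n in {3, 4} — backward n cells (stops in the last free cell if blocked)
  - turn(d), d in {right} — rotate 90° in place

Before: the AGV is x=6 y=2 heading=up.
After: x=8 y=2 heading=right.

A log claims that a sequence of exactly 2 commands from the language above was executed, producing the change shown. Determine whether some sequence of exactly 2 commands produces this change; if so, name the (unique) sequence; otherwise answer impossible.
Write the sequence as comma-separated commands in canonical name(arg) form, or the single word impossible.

turn(right), move(3)

key: running move(3) before turn(right) would end elsewhere — order is forced
start: x=6 y=2 heading=up
[1] after turn(right): x=6 y=2 heading=right
[2] after move(3): x=8 y=2 heading=right
uniquely the one of 16 2-step routes that fits.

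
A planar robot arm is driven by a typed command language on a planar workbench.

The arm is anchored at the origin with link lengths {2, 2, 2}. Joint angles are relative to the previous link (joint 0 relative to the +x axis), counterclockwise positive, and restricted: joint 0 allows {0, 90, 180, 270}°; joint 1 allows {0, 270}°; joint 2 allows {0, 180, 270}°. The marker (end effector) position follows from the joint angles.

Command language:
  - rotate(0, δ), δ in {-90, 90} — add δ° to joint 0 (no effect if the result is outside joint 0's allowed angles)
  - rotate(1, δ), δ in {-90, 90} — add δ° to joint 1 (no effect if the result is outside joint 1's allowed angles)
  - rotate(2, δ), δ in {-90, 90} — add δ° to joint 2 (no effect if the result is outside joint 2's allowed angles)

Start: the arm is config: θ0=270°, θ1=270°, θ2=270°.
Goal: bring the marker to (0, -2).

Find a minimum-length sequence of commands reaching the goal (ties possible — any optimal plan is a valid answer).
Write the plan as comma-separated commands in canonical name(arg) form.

rotate(0, 90)

start: config: θ0=270°, θ1=270°, θ2=270°
1. rotate(0, 90) → config: θ0=0°, θ1=270°, θ2=270°
nothing shorter than 1 reaches the goal.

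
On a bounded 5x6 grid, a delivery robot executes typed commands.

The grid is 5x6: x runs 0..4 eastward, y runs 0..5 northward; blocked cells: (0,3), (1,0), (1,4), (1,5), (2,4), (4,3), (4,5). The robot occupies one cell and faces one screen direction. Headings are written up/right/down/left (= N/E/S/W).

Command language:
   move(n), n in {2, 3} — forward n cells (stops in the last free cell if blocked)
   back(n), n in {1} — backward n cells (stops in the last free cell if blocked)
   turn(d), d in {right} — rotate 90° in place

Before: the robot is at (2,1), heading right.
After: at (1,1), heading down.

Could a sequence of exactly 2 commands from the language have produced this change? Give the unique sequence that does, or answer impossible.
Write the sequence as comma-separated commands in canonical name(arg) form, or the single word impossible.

key: running turn(right) before back(1) would end elsewhere — order is forced
t0: at (2,1), heading right
step 1 (back(1)): at (1,1), heading right
step 2 (turn(right)): at (1,1), heading down
no rival 2-sequence matches.

back(1), turn(right)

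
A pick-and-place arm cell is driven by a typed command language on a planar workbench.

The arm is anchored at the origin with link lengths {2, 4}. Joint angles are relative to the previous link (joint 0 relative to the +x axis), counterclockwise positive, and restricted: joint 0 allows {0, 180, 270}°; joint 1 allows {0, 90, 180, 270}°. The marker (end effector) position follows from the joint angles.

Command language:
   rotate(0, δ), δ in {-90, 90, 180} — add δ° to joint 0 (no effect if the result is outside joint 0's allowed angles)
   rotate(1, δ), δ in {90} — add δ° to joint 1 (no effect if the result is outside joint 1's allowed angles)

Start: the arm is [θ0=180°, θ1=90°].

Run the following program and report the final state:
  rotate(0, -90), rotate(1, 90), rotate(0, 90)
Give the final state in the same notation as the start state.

t0: [θ0=180°, θ1=90°]
t=1 rotate(0, -90) ⇒ [θ0=180°, θ1=90°]
t=2 rotate(1, 90) ⇒ [θ0=180°, θ1=180°]
t=3 rotate(0, 90) ⇒ [θ0=270°, θ1=180°]

[θ0=270°, θ1=180°]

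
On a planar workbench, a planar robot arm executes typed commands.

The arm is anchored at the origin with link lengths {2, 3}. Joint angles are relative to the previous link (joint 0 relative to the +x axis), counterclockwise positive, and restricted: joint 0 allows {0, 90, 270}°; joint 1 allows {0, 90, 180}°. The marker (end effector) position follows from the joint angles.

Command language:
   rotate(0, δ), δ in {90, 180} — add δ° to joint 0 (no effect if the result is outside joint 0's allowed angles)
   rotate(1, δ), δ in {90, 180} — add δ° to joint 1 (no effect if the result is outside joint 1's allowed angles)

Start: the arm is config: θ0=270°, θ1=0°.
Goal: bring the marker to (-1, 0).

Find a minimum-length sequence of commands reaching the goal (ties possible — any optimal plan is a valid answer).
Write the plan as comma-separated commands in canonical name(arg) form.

rotate(1, 180), rotate(0, 90)

begin: config: θ0=270°, θ1=0°
[1] after rotate(1, 180): config: θ0=270°, θ1=180°
[2] after rotate(0, 90): config: θ0=0°, θ1=180°
minimal: 2 command(s), checked below 2.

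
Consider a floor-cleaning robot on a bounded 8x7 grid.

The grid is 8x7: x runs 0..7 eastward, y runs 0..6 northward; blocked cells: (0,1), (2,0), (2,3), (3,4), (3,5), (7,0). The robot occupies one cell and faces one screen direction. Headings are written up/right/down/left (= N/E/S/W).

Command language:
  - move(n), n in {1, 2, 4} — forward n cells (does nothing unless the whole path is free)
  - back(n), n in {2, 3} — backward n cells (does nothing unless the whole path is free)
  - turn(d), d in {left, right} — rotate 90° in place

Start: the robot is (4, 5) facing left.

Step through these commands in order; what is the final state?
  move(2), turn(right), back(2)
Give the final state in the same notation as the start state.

begin: (4, 5) facing left
step 1 (move(2)): (4, 5) facing left
step 2 (turn(right)): (4, 5) facing up
step 3 (back(2)): (4, 3) facing up

(4, 3) facing up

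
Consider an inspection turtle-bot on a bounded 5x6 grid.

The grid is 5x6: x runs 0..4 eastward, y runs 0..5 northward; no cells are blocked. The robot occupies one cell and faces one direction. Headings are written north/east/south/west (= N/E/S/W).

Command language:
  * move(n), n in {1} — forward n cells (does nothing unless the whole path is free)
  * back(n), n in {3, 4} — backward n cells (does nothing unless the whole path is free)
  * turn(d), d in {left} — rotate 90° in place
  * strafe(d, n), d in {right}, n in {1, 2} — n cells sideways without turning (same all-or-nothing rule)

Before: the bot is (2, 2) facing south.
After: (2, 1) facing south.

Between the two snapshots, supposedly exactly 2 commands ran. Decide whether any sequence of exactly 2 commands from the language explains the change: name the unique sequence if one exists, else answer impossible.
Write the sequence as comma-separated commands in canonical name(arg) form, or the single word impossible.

back(4), move(1)

key: back(4) would leave the grid, so it does nothing
start: (2, 2) facing south
step 1 (back(4)): (2, 2) facing south
step 2 (move(1)): (2, 1) facing south
no rival 2-sequence matches.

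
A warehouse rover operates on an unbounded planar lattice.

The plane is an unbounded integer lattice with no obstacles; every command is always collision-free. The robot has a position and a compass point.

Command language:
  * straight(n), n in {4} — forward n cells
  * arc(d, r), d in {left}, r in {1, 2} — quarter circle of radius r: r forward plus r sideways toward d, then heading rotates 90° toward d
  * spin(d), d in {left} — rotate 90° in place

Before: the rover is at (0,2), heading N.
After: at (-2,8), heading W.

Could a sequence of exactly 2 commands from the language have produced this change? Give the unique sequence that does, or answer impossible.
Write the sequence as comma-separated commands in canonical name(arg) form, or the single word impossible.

key: cell and facing (now W) both changed — the 2 commands mix motion and turning
initial: at (0,2), heading N
1. straight(4) → at (0,6), heading N
2. arc(left, 2) → at (-2,8), heading W
no rival 2-sequence matches.

straight(4), arc(left, 2)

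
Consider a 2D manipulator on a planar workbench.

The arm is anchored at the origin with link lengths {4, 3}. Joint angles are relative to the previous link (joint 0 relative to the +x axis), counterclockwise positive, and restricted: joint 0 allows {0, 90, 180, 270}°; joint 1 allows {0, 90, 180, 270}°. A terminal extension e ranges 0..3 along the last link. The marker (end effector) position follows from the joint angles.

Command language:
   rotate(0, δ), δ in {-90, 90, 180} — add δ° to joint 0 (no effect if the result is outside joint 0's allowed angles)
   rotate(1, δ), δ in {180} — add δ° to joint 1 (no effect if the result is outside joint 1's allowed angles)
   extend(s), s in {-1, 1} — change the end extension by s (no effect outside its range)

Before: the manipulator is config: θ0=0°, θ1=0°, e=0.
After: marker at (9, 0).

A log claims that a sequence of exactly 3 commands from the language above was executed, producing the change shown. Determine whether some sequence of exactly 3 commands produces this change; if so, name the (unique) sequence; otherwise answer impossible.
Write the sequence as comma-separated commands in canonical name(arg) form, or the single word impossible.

extend(-1), extend(1), extend(1)

key: order matters: swapping extend(-1) and extend(1) lands elsewhere
begin: config: θ0=0°, θ1=0°, e=0
1. extend(-1) → config: θ0=0°, θ1=0°, e=0
2. extend(1) → config: θ0=0°, θ1=0°, e=1
3. extend(1) → config: θ0=0°, θ1=0°, e=2
no rival 3-sequence matches.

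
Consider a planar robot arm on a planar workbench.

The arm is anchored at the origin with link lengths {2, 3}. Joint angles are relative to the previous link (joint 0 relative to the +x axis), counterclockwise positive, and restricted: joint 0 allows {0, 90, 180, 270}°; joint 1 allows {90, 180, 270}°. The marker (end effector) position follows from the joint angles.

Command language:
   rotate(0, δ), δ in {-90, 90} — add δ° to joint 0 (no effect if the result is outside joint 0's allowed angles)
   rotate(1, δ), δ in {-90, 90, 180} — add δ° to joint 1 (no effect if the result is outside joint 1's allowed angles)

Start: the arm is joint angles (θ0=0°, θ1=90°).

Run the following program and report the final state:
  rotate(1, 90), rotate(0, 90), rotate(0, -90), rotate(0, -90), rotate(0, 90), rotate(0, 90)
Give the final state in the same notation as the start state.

from: joint angles (θ0=0°, θ1=90°)
1. rotate(1, 90) → joint angles (θ0=0°, θ1=180°)
2. rotate(0, 90) → joint angles (θ0=90°, θ1=180°)
3. rotate(0, -90) → joint angles (θ0=0°, θ1=180°)
4. rotate(0, -90) → joint angles (θ0=270°, θ1=180°)
5. rotate(0, 90) → joint angles (θ0=0°, θ1=180°)
6. rotate(0, 90) → joint angles (θ0=90°, θ1=180°)

joint angles (θ0=90°, θ1=180°)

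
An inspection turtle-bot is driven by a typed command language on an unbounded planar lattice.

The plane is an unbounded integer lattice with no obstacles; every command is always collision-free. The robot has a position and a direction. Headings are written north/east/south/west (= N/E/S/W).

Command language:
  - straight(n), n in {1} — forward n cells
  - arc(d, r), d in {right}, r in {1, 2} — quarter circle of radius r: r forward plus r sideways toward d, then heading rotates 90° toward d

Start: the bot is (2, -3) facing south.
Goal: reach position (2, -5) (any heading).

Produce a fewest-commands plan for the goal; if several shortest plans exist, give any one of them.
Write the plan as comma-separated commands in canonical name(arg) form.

t0: (2, -3) facing south
step 1 (straight(1)): (2, -4) facing south
step 2 (straight(1)): (2, -5) facing south
minimal: 2 command(s), checked below 2.

straight(1), straight(1)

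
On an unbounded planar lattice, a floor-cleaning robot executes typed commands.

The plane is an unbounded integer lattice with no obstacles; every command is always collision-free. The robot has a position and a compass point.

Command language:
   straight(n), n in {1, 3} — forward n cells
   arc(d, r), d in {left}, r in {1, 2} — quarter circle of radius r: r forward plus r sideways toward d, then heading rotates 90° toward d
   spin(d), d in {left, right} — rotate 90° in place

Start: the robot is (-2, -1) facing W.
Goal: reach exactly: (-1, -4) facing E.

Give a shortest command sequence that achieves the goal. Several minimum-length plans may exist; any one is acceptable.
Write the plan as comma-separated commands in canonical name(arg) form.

arc(left, 1), arc(left, 2)

initial: (-2, -1) facing W
step 1 (arc(left, 1)): (-3, -2) facing S
step 2 (arc(left, 2)): (-1, -4) facing E
shorter routes all fall short; 2 is best.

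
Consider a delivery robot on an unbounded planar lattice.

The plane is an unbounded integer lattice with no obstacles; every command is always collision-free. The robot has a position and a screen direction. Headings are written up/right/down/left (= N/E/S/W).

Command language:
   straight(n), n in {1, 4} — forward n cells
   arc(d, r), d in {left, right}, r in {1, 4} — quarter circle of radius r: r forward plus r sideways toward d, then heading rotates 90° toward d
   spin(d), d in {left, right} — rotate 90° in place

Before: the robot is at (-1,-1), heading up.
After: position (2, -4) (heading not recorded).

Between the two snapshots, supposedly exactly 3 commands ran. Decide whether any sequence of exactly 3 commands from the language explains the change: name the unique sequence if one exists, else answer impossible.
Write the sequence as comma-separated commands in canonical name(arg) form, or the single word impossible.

key: running arc(left, 4) before arc(left, 1) would end elsewhere — order is forced
initial: at (-1,-1), heading up
t=1 arc(left, 1) ⇒ at (-2,0), heading left
t=2 spin(left) ⇒ at (-2,0), heading down
t=3 arc(left, 4) ⇒ at (2,-4), heading right
all 512 alternatives checked — unique.

arc(left, 1), spin(left), arc(left, 4)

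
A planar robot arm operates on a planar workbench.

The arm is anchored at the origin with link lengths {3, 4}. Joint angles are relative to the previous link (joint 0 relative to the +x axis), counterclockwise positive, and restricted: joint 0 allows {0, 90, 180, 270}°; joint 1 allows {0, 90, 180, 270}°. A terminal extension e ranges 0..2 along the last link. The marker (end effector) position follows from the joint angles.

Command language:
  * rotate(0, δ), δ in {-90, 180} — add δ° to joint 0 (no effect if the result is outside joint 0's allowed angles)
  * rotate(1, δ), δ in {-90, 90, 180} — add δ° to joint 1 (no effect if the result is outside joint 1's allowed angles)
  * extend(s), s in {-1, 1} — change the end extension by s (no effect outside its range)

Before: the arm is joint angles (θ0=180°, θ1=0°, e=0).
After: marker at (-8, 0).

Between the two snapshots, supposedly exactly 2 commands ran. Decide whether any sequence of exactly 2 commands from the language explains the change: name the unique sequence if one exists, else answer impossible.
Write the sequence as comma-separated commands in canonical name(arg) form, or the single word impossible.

extend(-1), extend(1)

key: running extend(1) before extend(-1) would end elsewhere — order is forced
initial: joint angles (θ0=180°, θ1=0°, e=0)
step 1 (extend(-1)): joint angles (θ0=180°, θ1=0°, e=0)
step 2 (extend(1)): joint angles (θ0=180°, θ1=0°, e=1)
all 49 alternatives checked — unique.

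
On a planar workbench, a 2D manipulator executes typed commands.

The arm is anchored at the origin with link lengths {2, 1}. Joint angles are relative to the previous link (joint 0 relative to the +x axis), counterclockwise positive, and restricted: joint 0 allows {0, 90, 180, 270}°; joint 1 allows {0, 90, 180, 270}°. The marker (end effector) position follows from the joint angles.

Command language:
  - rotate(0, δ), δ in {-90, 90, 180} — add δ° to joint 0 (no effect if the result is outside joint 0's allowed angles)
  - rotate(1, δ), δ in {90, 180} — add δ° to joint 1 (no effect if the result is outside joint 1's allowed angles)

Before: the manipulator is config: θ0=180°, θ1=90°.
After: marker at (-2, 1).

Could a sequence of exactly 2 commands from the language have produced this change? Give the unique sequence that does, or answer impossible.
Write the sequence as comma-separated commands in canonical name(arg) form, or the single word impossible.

initial: config: θ0=180°, θ1=90°
1. rotate(1, 90) → config: θ0=180°, θ1=180°
2. rotate(1, 90) → config: θ0=180°, θ1=270°
no rival 2-sequence matches.

rotate(1, 90), rotate(1, 90)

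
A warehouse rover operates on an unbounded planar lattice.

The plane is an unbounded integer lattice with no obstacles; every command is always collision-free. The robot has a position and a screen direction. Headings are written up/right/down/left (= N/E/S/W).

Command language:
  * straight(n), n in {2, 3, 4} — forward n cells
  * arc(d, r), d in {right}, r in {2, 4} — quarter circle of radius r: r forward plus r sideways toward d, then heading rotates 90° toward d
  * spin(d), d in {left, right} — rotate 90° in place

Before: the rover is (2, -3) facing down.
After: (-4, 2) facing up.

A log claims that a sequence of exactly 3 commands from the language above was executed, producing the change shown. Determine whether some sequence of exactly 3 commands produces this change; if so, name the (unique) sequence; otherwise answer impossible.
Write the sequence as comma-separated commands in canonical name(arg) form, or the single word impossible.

key: cell and facing (now N) both changed — the 3 commands mix motion and turning
begin: (2, -3) facing down
[1] after arc(right, 2): (0, -5) facing left
[2] after arc(right, 4): (-4, -1) facing up
[3] after straight(3): (-4, 2) facing up
uniquely the one of 343 3-step routes that fits.

arc(right, 2), arc(right, 4), straight(3)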